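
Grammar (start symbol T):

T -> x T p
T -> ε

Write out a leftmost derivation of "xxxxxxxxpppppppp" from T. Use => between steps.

T => xTp => xxTpp => xxxTppp => xxxxTpppp => xxxxxTppppp => xxxxxxTpppppp => xxxxxxxTppppppp => xxxxxxxxTpppppppp => xxxxxxxxpppppppp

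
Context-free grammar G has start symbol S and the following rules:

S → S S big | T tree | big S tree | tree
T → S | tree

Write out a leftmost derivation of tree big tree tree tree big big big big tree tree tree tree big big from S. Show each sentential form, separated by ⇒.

S ⇒ S S big ⇒ tree S big ⇒ tree S S big big ⇒ tree S S big S big big ⇒ tree big S tree S big S big big ⇒ tree big tree tree S big S big big ⇒ tree big tree tree tree big S big big ⇒ tree big tree tree tree big big S tree big big ⇒ tree big tree tree tree big big big S tree tree big big ⇒ tree big tree tree tree big big big big S tree tree tree big big ⇒ tree big tree tree tree big big big big tree tree tree tree big big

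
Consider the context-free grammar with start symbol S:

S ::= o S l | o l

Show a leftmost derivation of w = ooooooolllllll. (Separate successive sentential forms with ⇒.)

S ⇒ oSl   [S ::= o S l]
oSl ⇒ ooSll   [S ::= o S l]
ooSll ⇒ oooSlll   [S ::= o S l]
oooSlll ⇒ ooooSllll   [S ::= o S l]
ooooSllll ⇒ oooooSlllll   [S ::= o S l]
oooooSlllll ⇒ ooooooSllllll   [S ::= o S l]
ooooooSllllll ⇒ ooooooolllllll   [S ::= o l]

S ⇒ oSl ⇒ ooSll ⇒ oooSlll ⇒ ooooSllll ⇒ oooooSlllll ⇒ ooooooSllllll ⇒ ooooooolllllll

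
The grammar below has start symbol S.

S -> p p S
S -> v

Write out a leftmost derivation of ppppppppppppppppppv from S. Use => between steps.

S => ppS => ppppS => ppppppS => ppppppppS => ppppppppppS => ppppppppppppS => ppppppppppppppS => ppppppppppppppppS => ppppppppppppppppppS => ppppppppppppppppppv

S => ppS   [S -> p p S]
ppS => ppppS   [S -> p p S]
ppppS => ppppppS   [S -> p p S]
ppppppS => ppppppppS   [S -> p p S]
ppppppppS => ppppppppppS   [S -> p p S]
ppppppppppS => ppppppppppppS   [S -> p p S]
ppppppppppppS => ppppppppppppppS   [S -> p p S]
ppppppppppppppS => ppppppppppppppppS   [S -> p p S]
ppppppppppppppppS => ppppppppppppppppppS   [S -> p p S]
ppppppppppppppppppS => ppppppppppppppppppv   [S -> v]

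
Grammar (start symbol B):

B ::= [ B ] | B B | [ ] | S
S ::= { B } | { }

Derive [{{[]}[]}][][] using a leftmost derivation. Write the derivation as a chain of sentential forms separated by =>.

B => BB   [B ::= B B]
BB => BBB   [B ::= B B]
BBB => [B]BB   [B ::= [ B ]]
[B]BB => [S]BB   [B ::= S]
[S]BB => [{B}]BB   [S ::= { B }]
[{B}]BB => [{BB}]BB   [B ::= B B]
[{BB}]BB => [{SB}]BB   [B ::= S]
[{SB}]BB => [{{B}B}]BB   [S ::= { B }]
[{{B}B}]BB => [{{[]}B}]BB   [B ::= [ ]]
[{{[]}B}]BB => [{{[]}[]}]BB   [B ::= [ ]]
[{{[]}[]}]BB => [{{[]}[]}][]B   [B ::= [ ]]
[{{[]}[]}][]B => [{{[]}[]}][][]   [B ::= [ ]]

B => BB => BBB => [B]BB => [S]BB => [{B}]BB => [{BB}]BB => [{SB}]BB => [{{B}B}]BB => [{{[]}B}]BB => [{{[]}[]}]BB => [{{[]}[]}][]B => [{{[]}[]}][][]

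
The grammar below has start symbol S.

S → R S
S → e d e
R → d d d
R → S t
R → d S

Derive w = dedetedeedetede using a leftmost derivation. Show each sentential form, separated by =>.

S => RS => StS => RStS => dSStS => dRSStS => dStSStS => dedetSStS => dedetedeStS => dedetedeedetS => dedetedeedetede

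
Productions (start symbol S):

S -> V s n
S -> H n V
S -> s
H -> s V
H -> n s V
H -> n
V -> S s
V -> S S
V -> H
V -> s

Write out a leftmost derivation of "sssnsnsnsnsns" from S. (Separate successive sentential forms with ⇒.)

S⇒HnV⇒sVnV⇒sHnV⇒ssVnV⇒ssSSnV⇒sssSnV⇒sssHnVnV⇒sssnsVnVnV⇒sssnsSsnVnV⇒sssnsVsnsnVnV⇒sssnsHsnsnVnV⇒sssnsnsnsnVnV⇒sssnsnsnsnsnV⇒sssnsnsnsnsns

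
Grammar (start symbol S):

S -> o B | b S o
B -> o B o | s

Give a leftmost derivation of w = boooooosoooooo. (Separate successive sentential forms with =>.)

S => bSo   [S -> b S o]
bSo => boBo   [S -> o B]
boBo => booBoo   [B -> o B o]
booBoo => boooBooo   [B -> o B o]
boooBooo => booooBoooo   [B -> o B o]
booooBoooo => boooooBooooo   [B -> o B o]
boooooBooooo => booooooBoooooo   [B -> o B o]
booooooBoooooo => boooooosoooooo   [B -> s]

S => bSo => boBo => booBoo => boooBooo => booooBoooo => boooooBooooo => booooooBoooooo => boooooosoooooo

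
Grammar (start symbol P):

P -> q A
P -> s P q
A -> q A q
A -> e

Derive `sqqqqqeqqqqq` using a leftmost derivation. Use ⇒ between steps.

P ⇒ sPq ⇒ sqAq ⇒ sqqAqq ⇒ sqqqAqqq ⇒ sqqqqAqqqq ⇒ sqqqqqAqqqqq ⇒ sqqqqqeqqqqq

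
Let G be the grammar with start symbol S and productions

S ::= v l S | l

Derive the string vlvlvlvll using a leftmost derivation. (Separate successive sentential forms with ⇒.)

S ⇒ vlS ⇒ vlvlS ⇒ vlvlvlS ⇒ vlvlvlvlS ⇒ vlvlvlvll

S ⇒ vlS   [S ::= v l S]
vlS ⇒ vlvlS   [S ::= v l S]
vlvlS ⇒ vlvlvlS   [S ::= v l S]
vlvlvlS ⇒ vlvlvlvlS   [S ::= v l S]
vlvlvlvlS ⇒ vlvlvlvll   [S ::= l]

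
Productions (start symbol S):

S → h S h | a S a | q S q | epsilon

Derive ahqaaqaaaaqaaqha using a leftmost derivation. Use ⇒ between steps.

S ⇒ aSa   [S → a S a]
aSa ⇒ ahSha   [S → h S h]
ahSha ⇒ ahqSqha   [S → q S q]
ahqSqha ⇒ ahqaSaqha   [S → a S a]
ahqaSaqha ⇒ ahqaaSaaqha   [S → a S a]
ahqaaSaaqha ⇒ ahqaaqSqaaqha   [S → q S q]
ahqaaqSqaaqha ⇒ ahqaaqaSaqaaqha   [S → a S a]
ahqaaqaSaqaaqha ⇒ ahqaaqaaSaaqaaqha   [S → a S a]
ahqaaqaaSaaqaaqha ⇒ ahqaaqaaaaqaaqha   [S → epsilon]

S ⇒ aSa ⇒ ahSha ⇒ ahqSqha ⇒ ahqaSaqha ⇒ ahqaaSaaqha ⇒ ahqaaqSqaaqha ⇒ ahqaaqaSaqaaqha ⇒ ahqaaqaaSaaqaaqha ⇒ ahqaaqaaaaqaaqha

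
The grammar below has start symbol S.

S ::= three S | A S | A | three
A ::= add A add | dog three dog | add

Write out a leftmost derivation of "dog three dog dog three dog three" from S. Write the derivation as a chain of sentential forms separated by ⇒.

S ⇒ A S ⇒ dog three dog S ⇒ dog three dog A S ⇒ dog three dog dog three dog S ⇒ dog three dog dog three dog three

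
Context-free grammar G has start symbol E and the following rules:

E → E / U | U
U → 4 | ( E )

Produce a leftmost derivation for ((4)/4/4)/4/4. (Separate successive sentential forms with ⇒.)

E⇒E/U⇒E/U/U⇒U/U/U⇒(E)/U/U⇒(E/U)/U/U⇒(E/U/U)/U/U⇒(U/U/U)/U/U⇒((E)/U/U)/U/U⇒((U)/U/U)/U/U⇒((4)/U/U)/U/U⇒((4)/4/U)/U/U⇒((4)/4/4)/U/U⇒((4)/4/4)/4/U⇒((4)/4/4)/4/4

E ⇒ E/U   [E → E / U]
E/U ⇒ E/U/U   [E → E / U]
E/U/U ⇒ U/U/U   [E → U]
U/U/U ⇒ (E)/U/U   [U → ( E )]
(E)/U/U ⇒ (E/U)/U/U   [E → E / U]
(E/U)/U/U ⇒ (E/U/U)/U/U   [E → E / U]
(E/U/U)/U/U ⇒ (U/U/U)/U/U   [E → U]
(U/U/U)/U/U ⇒ ((E)/U/U)/U/U   [U → ( E )]
((E)/U/U)/U/U ⇒ ((U)/U/U)/U/U   [E → U]
((U)/U/U)/U/U ⇒ ((4)/U/U)/U/U   [U → 4]
((4)/U/U)/U/U ⇒ ((4)/4/U)/U/U   [U → 4]
((4)/4/U)/U/U ⇒ ((4)/4/4)/U/U   [U → 4]
((4)/4/4)/U/U ⇒ ((4)/4/4)/4/U   [U → 4]
((4)/4/4)/4/U ⇒ ((4)/4/4)/4/4   [U → 4]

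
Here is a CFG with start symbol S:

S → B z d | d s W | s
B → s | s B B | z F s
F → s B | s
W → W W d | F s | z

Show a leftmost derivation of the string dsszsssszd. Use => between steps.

S => dsW => dsWWd => dsFsWd => dssBsWd => dsszFssWd => dsszsBssWd => dsszssssWd => dsszsssszd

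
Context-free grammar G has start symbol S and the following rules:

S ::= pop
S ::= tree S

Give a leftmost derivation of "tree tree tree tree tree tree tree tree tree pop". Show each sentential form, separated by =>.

S => tree S => tree tree S => tree tree tree S => tree tree tree tree S => tree tree tree tree tree S => tree tree tree tree tree tree S => tree tree tree tree tree tree tree S => tree tree tree tree tree tree tree tree S => tree tree tree tree tree tree tree tree tree S => tree tree tree tree tree tree tree tree tree pop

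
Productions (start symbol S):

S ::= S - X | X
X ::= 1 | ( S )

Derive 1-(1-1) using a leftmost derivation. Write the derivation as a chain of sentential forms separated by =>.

S => S-X   [S ::= S - X]
S-X => X-X   [S ::= X]
X-X => 1-X   [X ::= 1]
1-X => 1-(S)   [X ::= ( S )]
1-(S) => 1-(S-X)   [S ::= S - X]
1-(S-X) => 1-(X-X)   [S ::= X]
1-(X-X) => 1-(1-X)   [X ::= 1]
1-(1-X) => 1-(1-1)   [X ::= 1]

S => S-X => X-X => 1-X => 1-(S) => 1-(S-X) => 1-(X-X) => 1-(1-X) => 1-(1-1)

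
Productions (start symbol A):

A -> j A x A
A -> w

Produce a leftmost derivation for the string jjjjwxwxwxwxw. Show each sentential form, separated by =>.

A => jAxA   [A -> j A x A]
jAxA => jjAxAxA   [A -> j A x A]
jjAxAxA => jjjAxAxAxA   [A -> j A x A]
jjjAxAxAxA => jjjjAxAxAxAxA   [A -> j A x A]
jjjjAxAxAxAxA => jjjjwxAxAxAxA   [A -> w]
jjjjwxAxAxAxA => jjjjwxwxAxAxA   [A -> w]
jjjjwxwxAxAxA => jjjjwxwxwxAxA   [A -> w]
jjjjwxwxwxAxA => jjjjwxwxwxwxA   [A -> w]
jjjjwxwxwxwxA => jjjjwxwxwxwxw   [A -> w]

A => jAxA => jjAxAxA => jjjAxAxAxA => jjjjAxAxAxAxA => jjjjwxAxAxAxA => jjjjwxwxAxAxA => jjjjwxwxwxAxA => jjjjwxwxwxwxA => jjjjwxwxwxwxw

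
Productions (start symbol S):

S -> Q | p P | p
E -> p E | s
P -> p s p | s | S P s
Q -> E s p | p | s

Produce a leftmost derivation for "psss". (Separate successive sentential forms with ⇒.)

S ⇒ pP   [S -> p P]
pP ⇒ pSPs   [P -> S P s]
pSPs ⇒ pQPs   [S -> Q]
pQPs ⇒ psPs   [Q -> s]
psPs ⇒ psss   [P -> s]

S ⇒ pP ⇒ pSPs ⇒ pQPs ⇒ psPs ⇒ psss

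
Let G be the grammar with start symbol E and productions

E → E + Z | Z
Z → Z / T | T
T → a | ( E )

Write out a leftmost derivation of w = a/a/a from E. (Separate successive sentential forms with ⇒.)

E ⇒ Z   [E → Z]
Z ⇒ Z/T   [Z → Z / T]
Z/T ⇒ Z/T/T   [Z → Z / T]
Z/T/T ⇒ T/T/T   [Z → T]
T/T/T ⇒ a/T/T   [T → a]
a/T/T ⇒ a/a/T   [T → a]
a/a/T ⇒ a/a/a   [T → a]

E⇒Z⇒Z/T⇒Z/T/T⇒T/T/T⇒a/T/T⇒a/a/T⇒a/a/a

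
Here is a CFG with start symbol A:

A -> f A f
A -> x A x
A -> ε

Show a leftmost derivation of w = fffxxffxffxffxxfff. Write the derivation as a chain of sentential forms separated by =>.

A => fAf   [A -> f A f]
fAf => ffAff   [A -> f A f]
ffAff => fffAfff   [A -> f A f]
fffAfff => fffxAxfff   [A -> x A x]
fffxAxfff => fffxxAxxfff   [A -> x A x]
fffxxAxxfff => fffxxfAfxxfff   [A -> f A f]
fffxxfAfxxfff => fffxxffAffxxfff   [A -> f A f]
fffxxffAffxxfff => fffxxffxAxffxxfff   [A -> x A x]
fffxxffxAxffxxfff => fffxxffxfAfxffxxfff   [A -> f A f]
fffxxffxfAfxffxxfff => fffxxffxffxffxxfff   [A -> ε]

A => fAf => ffAff => fffAfff => fffxAxfff => fffxxAxxfff => fffxxfAfxxfff => fffxxffAffxxfff => fffxxffxAxffxxfff => fffxxffxfAfxffxxfff => fffxxffxffxffxxfff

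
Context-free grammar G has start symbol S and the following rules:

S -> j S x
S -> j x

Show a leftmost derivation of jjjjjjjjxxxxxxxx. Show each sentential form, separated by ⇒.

S ⇒ jSx   [S -> j S x]
jSx ⇒ jjSxx   [S -> j S x]
jjSxx ⇒ jjjSxxx   [S -> j S x]
jjjSxxx ⇒ jjjjSxxxx   [S -> j S x]
jjjjSxxxx ⇒ jjjjjSxxxxx   [S -> j S x]
jjjjjSxxxxx ⇒ jjjjjjSxxxxxx   [S -> j S x]
jjjjjjSxxxxxx ⇒ jjjjjjjSxxxxxxx   [S -> j S x]
jjjjjjjSxxxxxxx ⇒ jjjjjjjjxxxxxxxx   [S -> j x]

S⇒jSx⇒jjSxx⇒jjjSxxx⇒jjjjSxxxx⇒jjjjjSxxxxx⇒jjjjjjSxxxxxx⇒jjjjjjjSxxxxxxx⇒jjjjjjjjxxxxxxxx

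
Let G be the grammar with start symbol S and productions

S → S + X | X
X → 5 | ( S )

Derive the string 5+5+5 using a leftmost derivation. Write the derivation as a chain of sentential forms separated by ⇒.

S ⇒ S+X   [S → S + X]
S+X ⇒ S+X+X   [S → S + X]
S+X+X ⇒ X+X+X   [S → X]
X+X+X ⇒ 5+X+X   [X → 5]
5+X+X ⇒ 5+5+X   [X → 5]
5+5+X ⇒ 5+5+5   [X → 5]

S ⇒ S+X ⇒ S+X+X ⇒ X+X+X ⇒ 5+X+X ⇒ 5+5+X ⇒ 5+5+5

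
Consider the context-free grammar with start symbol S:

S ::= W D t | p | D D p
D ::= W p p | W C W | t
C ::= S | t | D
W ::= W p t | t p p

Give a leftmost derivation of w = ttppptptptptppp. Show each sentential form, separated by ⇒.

S ⇒ DDp ⇒ tDp ⇒ tWppp ⇒ tWptppp ⇒ tWptptppp ⇒ tWptptptppp ⇒ tWptptptptppp ⇒ ttppptptptptppp

S ⇒ DDp   [S ::= D D p]
DDp ⇒ tDp   [D ::= t]
tDp ⇒ tWppp   [D ::= W p p]
tWppp ⇒ tWptppp   [W ::= W p t]
tWptppp ⇒ tWptptppp   [W ::= W p t]
tWptptppp ⇒ tWptptptppp   [W ::= W p t]
tWptptptppp ⇒ tWptptptptppp   [W ::= W p t]
tWptptptptppp ⇒ ttppptptptptppp   [W ::= t p p]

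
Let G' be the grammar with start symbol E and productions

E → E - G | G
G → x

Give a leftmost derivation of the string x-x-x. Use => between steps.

E=>E-G=>E-G-G=>G-G-G=>x-G-G=>x-x-G=>x-x-x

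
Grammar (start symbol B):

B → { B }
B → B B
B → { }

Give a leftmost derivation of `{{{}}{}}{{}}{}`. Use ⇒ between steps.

B ⇒ BB   [B → B B]
BB ⇒ BBB   [B → B B]
BBB ⇒ {B}BB   [B → { B }]
{B}BB ⇒ {BB}BB   [B → B B]
{BB}BB ⇒ {{B}B}BB   [B → { B }]
{{B}B}BB ⇒ {{{}}B}BB   [B → { }]
{{{}}B}BB ⇒ {{{}}{}}BB   [B → { }]
{{{}}{}}BB ⇒ {{{}}{}}{B}B   [B → { B }]
{{{}}{}}{B}B ⇒ {{{}}{}}{{}}B   [B → { }]
{{{}}{}}{{}}B ⇒ {{{}}{}}{{}}{}   [B → { }]

B⇒BB⇒BBB⇒{B}BB⇒{BB}BB⇒{{B}B}BB⇒{{{}}B}BB⇒{{{}}{}}BB⇒{{{}}{}}{B}B⇒{{{}}{}}{{}}B⇒{{{}}{}}{{}}{}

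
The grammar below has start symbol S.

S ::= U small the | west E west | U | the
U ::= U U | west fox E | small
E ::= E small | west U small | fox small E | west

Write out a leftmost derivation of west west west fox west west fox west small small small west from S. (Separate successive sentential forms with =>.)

S => west E west   [S ::= west E west]
west E west => west E small west   [E ::= E small]
west E small west => west west U small small west   [E ::= west U small]
west west U small small west => west west west fox E small small west   [U ::= west fox E]
west west west fox E small small west => west west west fox west U small small small west   [E ::= west U small]
west west west fox west U small small small west => west west west fox west west fox E small small small west   [U ::= west fox E]
west west west fox west west fox E small small small west => west west west fox west west fox west small small small west   [E ::= west]

S => west E west => west E small west => west west U small small west => west west west fox E small small west => west west west fox west U small small small west => west west west fox west west fox E small small small west => west west west fox west west fox west small small small west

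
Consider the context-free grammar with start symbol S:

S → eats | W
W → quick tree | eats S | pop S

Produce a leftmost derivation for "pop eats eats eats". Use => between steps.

S => W => pop S => pop W => pop eats S => pop eats W => pop eats eats S => pop eats eats eats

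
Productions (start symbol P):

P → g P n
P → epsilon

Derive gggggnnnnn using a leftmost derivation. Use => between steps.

P => gPn   [P → g P n]
gPn => ggPnn   [P → g P n]
ggPnn => gggPnnn   [P → g P n]
gggPnnn => ggggPnnnn   [P → g P n]
ggggPnnnn => gggggPnnnnn   [P → g P n]
gggggPnnnnn => gggggnnnnn   [P → epsilon]

P => gPn => ggPnn => gggPnnn => ggggPnnnn => gggggPnnnnn => gggggnnnnn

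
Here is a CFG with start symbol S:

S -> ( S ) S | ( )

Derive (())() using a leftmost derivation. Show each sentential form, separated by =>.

S=>(S)S=>(())S=>(())()

S => (S)S   [S -> ( S ) S]
(S)S => (())S   [S -> ( )]
(())S => (())()   [S -> ( )]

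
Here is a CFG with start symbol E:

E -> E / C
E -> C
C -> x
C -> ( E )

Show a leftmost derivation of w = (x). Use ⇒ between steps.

E ⇒ C   [E -> C]
C ⇒ (E)   [C -> ( E )]
(E) ⇒ (C)   [E -> C]
(C) ⇒ (x)   [C -> x]

E ⇒ C ⇒ (E) ⇒ (C) ⇒ (x)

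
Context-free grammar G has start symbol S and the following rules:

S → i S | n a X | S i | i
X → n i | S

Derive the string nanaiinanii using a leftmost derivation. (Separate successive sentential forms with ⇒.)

S ⇒ naX   [S → n a X]
naX ⇒ naS   [X → S]
naS ⇒ naSi   [S → S i]
naSi ⇒ nanaXi   [S → n a X]
nanaXi ⇒ nanaSi   [X → S]
nanaSi ⇒ nanaiSi   [S → i S]
nanaiSi ⇒ nanaiiSi   [S → i S]
nanaiiSi ⇒ nanaiinaXi   [S → n a X]
nanaiinaXi ⇒ nanaiinanii   [X → n i]

S ⇒ naX ⇒ naS ⇒ naSi ⇒ nanaXi ⇒ nanaSi ⇒ nanaiSi ⇒ nanaiiSi ⇒ nanaiinaXi ⇒ nanaiinanii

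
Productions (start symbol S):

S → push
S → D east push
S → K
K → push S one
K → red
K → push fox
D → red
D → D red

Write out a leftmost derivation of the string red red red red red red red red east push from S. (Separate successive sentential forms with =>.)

S => D east push   [S → D east push]
D east push => D red east push   [D → D red]
D red east push => D red red east push   [D → D red]
D red red east push => D red red red east push   [D → D red]
D red red red east push => D red red red red east push   [D → D red]
D red red red red east push => D red red red red red east push   [D → D red]
D red red red red red east push => D red red red red red red east push   [D → D red]
D red red red red red red east push => D red red red red red red red east push   [D → D red]
D red red red red red red red east push => red red red red red red red red east push   [D → red]

S => D east push => D red east push => D red red east push => D red red red east push => D red red red red east push => D red red red red red east push => D red red red red red red east push => D red red red red red red red east push => red red red red red red red red east push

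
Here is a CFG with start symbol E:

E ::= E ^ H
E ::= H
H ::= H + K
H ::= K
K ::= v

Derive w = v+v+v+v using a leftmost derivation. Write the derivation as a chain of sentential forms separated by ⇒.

E ⇒ H ⇒ H+K ⇒ H+K+K ⇒ H+K+K+K ⇒ K+K+K+K ⇒ v+K+K+K ⇒ v+v+K+K ⇒ v+v+v+K ⇒ v+v+v+v

E ⇒ H   [E ::= H]
H ⇒ H+K   [H ::= H + K]
H+K ⇒ H+K+K   [H ::= H + K]
H+K+K ⇒ H+K+K+K   [H ::= H + K]
H+K+K+K ⇒ K+K+K+K   [H ::= K]
K+K+K+K ⇒ v+K+K+K   [K ::= v]
v+K+K+K ⇒ v+v+K+K   [K ::= v]
v+v+K+K ⇒ v+v+v+K   [K ::= v]
v+v+v+K ⇒ v+v+v+v   [K ::= v]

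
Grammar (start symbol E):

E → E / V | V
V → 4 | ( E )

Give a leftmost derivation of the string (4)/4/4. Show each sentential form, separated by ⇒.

E ⇒ E/V   [E → E / V]
E/V ⇒ E/V/V   [E → E / V]
E/V/V ⇒ V/V/V   [E → V]
V/V/V ⇒ (E)/V/V   [V → ( E )]
(E)/V/V ⇒ (V)/V/V   [E → V]
(V)/V/V ⇒ (4)/V/V   [V → 4]
(4)/V/V ⇒ (4)/4/V   [V → 4]
(4)/4/V ⇒ (4)/4/4   [V → 4]

E⇒E/V⇒E/V/V⇒V/V/V⇒(E)/V/V⇒(V)/V/V⇒(4)/V/V⇒(4)/4/V⇒(4)/4/4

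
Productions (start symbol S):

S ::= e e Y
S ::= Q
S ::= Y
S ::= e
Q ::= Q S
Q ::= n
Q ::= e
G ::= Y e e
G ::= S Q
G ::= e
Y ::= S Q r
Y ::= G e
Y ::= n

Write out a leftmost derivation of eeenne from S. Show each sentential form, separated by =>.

S=>Q=>QS=>QSS=>QSSS=>eSSS=>eeeYSS=>eeenSS=>eeenYS=>eeennS=>eeenne

S => Q   [S ::= Q]
Q => QS   [Q ::= Q S]
QS => QSS   [Q ::= Q S]
QSS => QSSS   [Q ::= Q S]
QSSS => eSSS   [Q ::= e]
eSSS => eeeYSS   [S ::= e e Y]
eeeYSS => eeenSS   [Y ::= n]
eeenSS => eeenYS   [S ::= Y]
eeenYS => eeennS   [Y ::= n]
eeennS => eeenne   [S ::= e]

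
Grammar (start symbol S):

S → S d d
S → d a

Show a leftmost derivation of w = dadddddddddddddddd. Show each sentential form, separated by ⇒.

S ⇒ Sdd ⇒ Sdddd ⇒ Sdddddd ⇒ Sdddddddd ⇒ Sdddddddddd ⇒ Sdddddddddddd ⇒ Sdddddddddddddd ⇒ Sdddddddddddddddd ⇒ dadddddddddddddddd

S ⇒ Sdd   [S → S d d]
Sdd ⇒ Sdddd   [S → S d d]
Sdddd ⇒ Sdddddd   [S → S d d]
Sdddddd ⇒ Sdddddddd   [S → S d d]
Sdddddddd ⇒ Sdddddddddd   [S → S d d]
Sdddddddddd ⇒ Sdddddddddddd   [S → S d d]
Sdddddddddddd ⇒ Sdddddddddddddd   [S → S d d]
Sdddddddddddddd ⇒ Sdddddddddddddddd   [S → S d d]
Sdddddddddddddddd ⇒ dadddddddddddddddd   [S → d a]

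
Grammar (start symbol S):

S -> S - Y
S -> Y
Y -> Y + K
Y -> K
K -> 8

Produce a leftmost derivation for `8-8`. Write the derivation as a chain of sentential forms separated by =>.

S=>S-Y=>Y-Y=>K-Y=>8-Y=>8-K=>8-8

S => S-Y   [S -> S - Y]
S-Y => Y-Y   [S -> Y]
Y-Y => K-Y   [Y -> K]
K-Y => 8-Y   [K -> 8]
8-Y => 8-K   [Y -> K]
8-K => 8-8   [K -> 8]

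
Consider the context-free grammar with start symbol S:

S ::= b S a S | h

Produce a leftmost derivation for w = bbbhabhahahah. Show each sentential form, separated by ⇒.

S ⇒ bSaS ⇒ bbSaSaS ⇒ bbbSaSaSaS ⇒ bbbhaSaSaS ⇒ bbbhabSaSaSaS ⇒ bbbhabhaSaSaS ⇒ bbbhabhahaSaS ⇒ bbbhabhahahaS ⇒ bbbhabhahahah

S ⇒ bSaS   [S ::= b S a S]
bSaS ⇒ bbSaSaS   [S ::= b S a S]
bbSaSaS ⇒ bbbSaSaSaS   [S ::= b S a S]
bbbSaSaSaS ⇒ bbbhaSaSaS   [S ::= h]
bbbhaSaSaS ⇒ bbbhabSaSaSaS   [S ::= b S a S]
bbbhabSaSaSaS ⇒ bbbhabhaSaSaS   [S ::= h]
bbbhabhaSaSaS ⇒ bbbhabhahaSaS   [S ::= h]
bbbhabhahaSaS ⇒ bbbhabhahahaS   [S ::= h]
bbbhabhahahaS ⇒ bbbhabhahahah   [S ::= h]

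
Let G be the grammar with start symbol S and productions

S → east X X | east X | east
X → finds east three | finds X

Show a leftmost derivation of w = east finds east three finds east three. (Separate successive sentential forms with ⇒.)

S ⇒ east X X ⇒ east finds east three X ⇒ east finds east three finds east three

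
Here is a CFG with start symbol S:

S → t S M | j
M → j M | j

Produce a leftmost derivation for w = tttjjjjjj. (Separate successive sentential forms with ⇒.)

S⇒tSM⇒ttSMM⇒tttSMMM⇒tttjMMM⇒tttjjMMM⇒tttjjjMMM⇒tttjjjjMM⇒tttjjjjjM⇒tttjjjjjj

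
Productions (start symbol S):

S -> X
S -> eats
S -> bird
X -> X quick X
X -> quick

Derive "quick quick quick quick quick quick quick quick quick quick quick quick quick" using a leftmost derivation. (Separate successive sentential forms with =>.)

S => X => X quick X => quick quick X => quick quick X quick X => quick quick quick quick X => quick quick quick quick X quick X => quick quick quick quick X quick X quick X => quick quick quick quick X quick X quick X quick X => quick quick quick quick X quick X quick X quick X quick X => quick quick quick quick quick quick X quick X quick X quick X => quick quick quick quick quick quick quick quick X quick X quick X => quick quick quick quick quick quick quick quick quick quick X quick X => quick quick quick quick quick quick quick quick quick quick quick quick X => quick quick quick quick quick quick quick quick quick quick quick quick quick

S => X   [S -> X]
X => X quick X   [X -> X quick X]
X quick X => quick quick X   [X -> quick]
quick quick X => quick quick X quick X   [X -> X quick X]
quick quick X quick X => quick quick quick quick X   [X -> quick]
quick quick quick quick X => quick quick quick quick X quick X   [X -> X quick X]
quick quick quick quick X quick X => quick quick quick quick X quick X quick X   [X -> X quick X]
quick quick quick quick X quick X quick X => quick quick quick quick X quick X quick X quick X   [X -> X quick X]
quick quick quick quick X quick X quick X quick X => quick quick quick quick X quick X quick X quick X quick X   [X -> X quick X]
quick quick quick quick X quick X quick X quick X quick X => quick quick quick quick quick quick X quick X quick X quick X   [X -> quick]
quick quick quick quick quick quick X quick X quick X quick X => quick quick quick quick quick quick quick quick X quick X quick X   [X -> quick]
quick quick quick quick quick quick quick quick X quick X quick X => quick quick quick quick quick quick quick quick quick quick X quick X   [X -> quick]
quick quick quick quick quick quick quick quick quick quick X quick X => quick quick quick quick quick quick quick quick quick quick quick quick X   [X -> quick]
quick quick quick quick quick quick quick quick quick quick quick quick X => quick quick quick quick quick quick quick quick quick quick quick quick quick   [X -> quick]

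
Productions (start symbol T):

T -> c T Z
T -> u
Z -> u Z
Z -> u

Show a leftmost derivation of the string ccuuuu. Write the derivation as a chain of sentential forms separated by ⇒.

T ⇒ cTZ ⇒ ccTZZ ⇒ ccuZZ ⇒ ccuuZ ⇒ ccuuuZ ⇒ ccuuuu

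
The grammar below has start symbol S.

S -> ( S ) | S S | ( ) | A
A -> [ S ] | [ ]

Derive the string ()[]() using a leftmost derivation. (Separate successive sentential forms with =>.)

S => SS => ()S => ()SS => ()AS => ()[]S => ()[]()

S => SS   [S -> S S]
SS => ()S   [S -> ( )]
()S => ()SS   [S -> S S]
()SS => ()AS   [S -> A]
()AS => ()[]S   [A -> [ ]]
()[]S => ()[]()   [S -> ( )]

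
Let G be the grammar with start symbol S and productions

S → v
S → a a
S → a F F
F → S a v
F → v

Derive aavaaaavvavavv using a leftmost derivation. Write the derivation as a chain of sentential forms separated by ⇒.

S ⇒ aFF   [S → a F F]
aFF ⇒ aSavF   [F → S a v]
aSavF ⇒ aaFFavF   [S → a F F]
aaFFavF ⇒ aavFavF   [F → v]
aavFavF ⇒ aavSavavF   [F → S a v]
aavSavavF ⇒ aavaFFavavF   [S → a F F]
aavaFFavavF ⇒ aavaSavFavavF   [F → S a v]
aavaSavFavavF ⇒ aavaaaavFavavF   [S → a a]
aavaaaavFavavF ⇒ aavaaaavvavavF   [F → v]
aavaaaavvavavF ⇒ aavaaaavvavavv   [F → v]

S⇒aFF⇒aSavF⇒aaFFavF⇒aavFavF⇒aavSavavF⇒aavaFFavavF⇒aavaSavFavavF⇒aavaaaavFavavF⇒aavaaaavvavavF⇒aavaaaavvavavv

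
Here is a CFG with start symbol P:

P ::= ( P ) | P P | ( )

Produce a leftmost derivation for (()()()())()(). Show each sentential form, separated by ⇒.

P ⇒ PP   [P ::= P P]
PP ⇒ PPP   [P ::= P P]
PPP ⇒ (P)PP   [P ::= ( P )]
(P)PP ⇒ (PP)PP   [P ::= P P]
(PP)PP ⇒ (PPP)PP   [P ::= P P]
(PPP)PP ⇒ (PPPP)PP   [P ::= P P]
(PPPP)PP ⇒ (()PPP)PP   [P ::= ( )]
(()PPP)PP ⇒ (()()PP)PP   [P ::= ( )]
(()()PP)PP ⇒ (()()()P)PP   [P ::= ( )]
(()()()P)PP ⇒ (()()()())PP   [P ::= ( )]
(()()()())PP ⇒ (()()()())()P   [P ::= ( )]
(()()()())()P ⇒ (()()()())()()   [P ::= ( )]

P ⇒ PP ⇒ PPP ⇒ (P)PP ⇒ (PP)PP ⇒ (PPP)PP ⇒ (PPPP)PP ⇒ (()PPP)PP ⇒ (()()PP)PP ⇒ (()()()P)PP ⇒ (()()()())PP ⇒ (()()()())()P ⇒ (()()()())()()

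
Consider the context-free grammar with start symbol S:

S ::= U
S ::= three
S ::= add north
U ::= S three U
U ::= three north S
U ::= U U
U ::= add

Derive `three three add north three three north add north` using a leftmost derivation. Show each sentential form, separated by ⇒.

S ⇒ U   [S ::= U]
U ⇒ S three U   [U ::= S three U]
S three U ⇒ three three U   [S ::= three]
three three U ⇒ three three S three U   [U ::= S three U]
three three S three U ⇒ three three add north three U   [S ::= add north]
three three add north three U ⇒ three three add north three three north S   [U ::= three north S]
three three add north three three north S ⇒ three three add north three three north add north   [S ::= add north]

S ⇒ U ⇒ S three U ⇒ three three U ⇒ three three S three U ⇒ three three add north three U ⇒ three three add north three three north S ⇒ three three add north three three north add north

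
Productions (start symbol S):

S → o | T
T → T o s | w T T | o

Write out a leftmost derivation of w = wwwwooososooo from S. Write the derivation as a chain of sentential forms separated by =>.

S => T => wTT => wwTTT => wwwTTTT => wwwTosTTT => wwwTososTTT => wwwwTTososTTT => wwwwoTososTTT => wwwwooososTTT => wwwwooososoTT => wwwwooososooT => wwwwooososooo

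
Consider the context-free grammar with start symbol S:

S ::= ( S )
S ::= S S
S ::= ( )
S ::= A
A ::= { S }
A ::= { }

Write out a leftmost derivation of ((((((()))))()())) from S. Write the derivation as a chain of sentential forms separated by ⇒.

S ⇒ (S) ⇒ ((S)) ⇒ ((SS)) ⇒ (((S)S)) ⇒ ((((S))S)) ⇒ (((((S)))S)) ⇒ ((((((S))))S)) ⇒ ((((((()))))S)) ⇒ ((((((()))))SS)) ⇒ ((((((()))))()S)) ⇒ ((((((()))))()()))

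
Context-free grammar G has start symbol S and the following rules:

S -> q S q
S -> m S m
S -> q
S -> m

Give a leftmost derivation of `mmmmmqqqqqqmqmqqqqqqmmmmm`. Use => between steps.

S => mSm => mmSmm => mmmSmmm => mmmmSmmmm => mmmmmSmmmmm => mmmmmqSqmmmmm => mmmmmqqSqqmmmmm => mmmmmqqqSqqqmmmmm => mmmmmqqqqSqqqqmmmmm => mmmmmqqqqqSqqqqqmmmmm => mmmmmqqqqqqSqqqqqqmmmmm => mmmmmqqqqqqmSmqqqqqqmmmmm => mmmmmqqqqqqmqmqqqqqqmmmmm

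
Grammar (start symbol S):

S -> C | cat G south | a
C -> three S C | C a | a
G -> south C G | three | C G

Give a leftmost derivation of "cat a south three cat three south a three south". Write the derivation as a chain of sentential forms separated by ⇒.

S ⇒ cat G south   [S -> cat G south]
cat G south ⇒ cat C G south   [G -> C G]
cat C G south ⇒ cat a G south   [C -> a]
cat a G south ⇒ cat a south C G south   [G -> south C G]
cat a south C G south ⇒ cat a south three S C G south   [C -> three S C]
cat a south three S C G south ⇒ cat a south three cat G south C G south   [S -> cat G south]
cat a south three cat G south C G south ⇒ cat a south three cat three south C G south   [G -> three]
cat a south three cat three south C G south ⇒ cat a south three cat three south a G south   [C -> a]
cat a south three cat three south a G south ⇒ cat a south three cat three south a three south   [G -> three]

S ⇒ cat G south ⇒ cat C G south ⇒ cat a G south ⇒ cat a south C G south ⇒ cat a south three S C G south ⇒ cat a south three cat G south C G south ⇒ cat a south three cat three south C G south ⇒ cat a south three cat three south a G south ⇒ cat a south three cat three south a three south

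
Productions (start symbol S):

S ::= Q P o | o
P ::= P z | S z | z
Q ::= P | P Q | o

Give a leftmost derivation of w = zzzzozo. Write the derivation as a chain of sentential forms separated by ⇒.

S ⇒ QPo ⇒ PQPo ⇒ PzQPo ⇒ zzQPo ⇒ zzPQPo ⇒ zzPzQPo ⇒ zzzzQPo ⇒ zzzzoPo ⇒ zzzzozo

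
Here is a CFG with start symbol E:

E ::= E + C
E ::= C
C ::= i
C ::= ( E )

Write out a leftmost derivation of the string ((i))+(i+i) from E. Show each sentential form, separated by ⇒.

E ⇒ E+C   [E ::= E + C]
E+C ⇒ C+C   [E ::= C]
C+C ⇒ (E)+C   [C ::= ( E )]
(E)+C ⇒ (C)+C   [E ::= C]
(C)+C ⇒ ((E))+C   [C ::= ( E )]
((E))+C ⇒ ((C))+C   [E ::= C]
((C))+C ⇒ ((i))+C   [C ::= i]
((i))+C ⇒ ((i))+(E)   [C ::= ( E )]
((i))+(E) ⇒ ((i))+(E+C)   [E ::= E + C]
((i))+(E+C) ⇒ ((i))+(C+C)   [E ::= C]
((i))+(C+C) ⇒ ((i))+(i+C)   [C ::= i]
((i))+(i+C) ⇒ ((i))+(i+i)   [C ::= i]

E ⇒ E+C ⇒ C+C ⇒ (E)+C ⇒ (C)+C ⇒ ((E))+C ⇒ ((C))+C ⇒ ((i))+C ⇒ ((i))+(E) ⇒ ((i))+(E+C) ⇒ ((i))+(C+C) ⇒ ((i))+(i+C) ⇒ ((i))+(i+i)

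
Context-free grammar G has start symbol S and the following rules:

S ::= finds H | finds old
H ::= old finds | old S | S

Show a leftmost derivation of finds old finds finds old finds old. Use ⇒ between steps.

S ⇒ finds H ⇒ finds old S ⇒ finds old finds H ⇒ finds old finds S ⇒ finds old finds finds H ⇒ finds old finds finds old S ⇒ finds old finds finds old finds old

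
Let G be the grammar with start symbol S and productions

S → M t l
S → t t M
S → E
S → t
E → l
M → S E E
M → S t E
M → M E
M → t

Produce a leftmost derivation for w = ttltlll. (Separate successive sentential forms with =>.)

S => ttM   [S → t t M]
ttM => ttME   [M → M E]
ttME => ttMEE   [M → M E]
ttMEE => ttStEEE   [M → S t E]
ttStEEE => ttEtEEE   [S → E]
ttEtEEE => ttltEEE   [E → l]
ttltEEE => ttltlEE   [E → l]
ttltlEE => ttltllE   [E → l]
ttltllE => ttltlll   [E → l]

S=>ttM=>ttME=>ttMEE=>ttStEEE=>ttEtEEE=>ttltEEE=>ttltlEE=>ttltllE=>ttltlll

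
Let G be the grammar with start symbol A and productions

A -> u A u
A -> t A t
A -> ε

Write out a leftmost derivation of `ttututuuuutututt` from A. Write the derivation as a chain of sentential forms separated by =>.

A=>tAt=>ttAtt=>ttuAutt=>ttutAtutt=>ttutuAututt=>ttututAtututt=>ttututuAutututt=>ttututuuAuutututt=>ttututuuuutututt

A => tAt   [A -> t A t]
tAt => ttAtt   [A -> t A t]
ttAtt => ttuAutt   [A -> u A u]
ttuAutt => ttutAtutt   [A -> t A t]
ttutAtutt => ttutuAututt   [A -> u A u]
ttutuAututt => ttututAtututt   [A -> t A t]
ttututAtututt => ttututuAutututt   [A -> u A u]
ttututuAutututt => ttututuuAuutututt   [A -> u A u]
ttututuuAuutututt => ttututuuuutututt   [A -> ε]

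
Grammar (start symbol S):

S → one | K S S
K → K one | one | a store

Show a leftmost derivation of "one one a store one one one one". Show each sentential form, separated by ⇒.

S ⇒ K S S ⇒ K one S S ⇒ one one S S ⇒ one one K S S S ⇒ one one K one S S S ⇒ one one a store one S S S ⇒ one one a store one one S S ⇒ one one a store one one one S ⇒ one one a store one one one one

S ⇒ K S S   [S → K S S]
K S S ⇒ K one S S   [K → K one]
K one S S ⇒ one one S S   [K → one]
one one S S ⇒ one one K S S S   [S → K S S]
one one K S S S ⇒ one one K one S S S   [K → K one]
one one K one S S S ⇒ one one a store one S S S   [K → a store]
one one a store one S S S ⇒ one one a store one one S S   [S → one]
one one a store one one S S ⇒ one one a store one one one S   [S → one]
one one a store one one one S ⇒ one one a store one one one one   [S → one]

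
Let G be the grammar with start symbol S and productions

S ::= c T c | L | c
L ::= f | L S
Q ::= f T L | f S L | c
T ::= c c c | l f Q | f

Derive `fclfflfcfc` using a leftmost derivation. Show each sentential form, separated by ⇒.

S ⇒ L ⇒ LS ⇒ fS ⇒ fcTc ⇒ fclfQc ⇒ fclffTLc ⇒ fclfflfQLc ⇒ fclfflfcLc ⇒ fclfflfcfc

S ⇒ L   [S ::= L]
L ⇒ LS   [L ::= L S]
LS ⇒ fS   [L ::= f]
fS ⇒ fcTc   [S ::= c T c]
fcTc ⇒ fclfQc   [T ::= l f Q]
fclfQc ⇒ fclffTLc   [Q ::= f T L]
fclffTLc ⇒ fclfflfQLc   [T ::= l f Q]
fclfflfQLc ⇒ fclfflfcLc   [Q ::= c]
fclfflfcLc ⇒ fclfflfcfc   [L ::= f]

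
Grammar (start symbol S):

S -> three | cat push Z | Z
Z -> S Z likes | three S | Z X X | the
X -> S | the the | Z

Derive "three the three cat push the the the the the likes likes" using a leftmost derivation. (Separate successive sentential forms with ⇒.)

S ⇒ Z ⇒ S Z likes ⇒ three Z likes ⇒ three S Z likes likes ⇒ three Z Z likes likes ⇒ three the Z likes likes ⇒ three the three S likes likes ⇒ three the three cat push Z likes likes ⇒ three the three cat push Z X X likes likes ⇒ three the three cat push the X X likes likes ⇒ three the three cat push the the the X likes likes ⇒ three the three cat push the the the the the likes likes

S ⇒ Z   [S -> Z]
Z ⇒ S Z likes   [Z -> S Z likes]
S Z likes ⇒ three Z likes   [S -> three]
three Z likes ⇒ three S Z likes likes   [Z -> S Z likes]
three S Z likes likes ⇒ three Z Z likes likes   [S -> Z]
three Z Z likes likes ⇒ three the Z likes likes   [Z -> the]
three the Z likes likes ⇒ three the three S likes likes   [Z -> three S]
three the three S likes likes ⇒ three the three cat push Z likes likes   [S -> cat push Z]
three the three cat push Z likes likes ⇒ three the three cat push Z X X likes likes   [Z -> Z X X]
three the three cat push Z X X likes likes ⇒ three the three cat push the X X likes likes   [Z -> the]
three the three cat push the X X likes likes ⇒ three the three cat push the the the X likes likes   [X -> the the]
three the three cat push the the the X likes likes ⇒ three the three cat push the the the the the likes likes   [X -> the the]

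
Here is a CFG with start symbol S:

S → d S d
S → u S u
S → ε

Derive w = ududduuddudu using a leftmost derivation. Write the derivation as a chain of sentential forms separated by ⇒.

S ⇒ uSu ⇒ udSdu ⇒ uduSudu ⇒ ududSdudu ⇒ ududdSddudu ⇒ ududduSuddudu ⇒ ududduuddudu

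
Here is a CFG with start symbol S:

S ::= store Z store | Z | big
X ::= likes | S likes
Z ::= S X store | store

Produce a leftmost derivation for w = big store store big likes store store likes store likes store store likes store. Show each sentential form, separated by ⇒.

S ⇒ Z ⇒ S X store ⇒ big X store ⇒ big S likes store ⇒ big store Z store likes store ⇒ big store S X store store likes store ⇒ big store Z X store store likes store ⇒ big store S X store X store store likes store ⇒ big store store Z store X store X store store likes store ⇒ big store store S X store store X store X store store likes store ⇒ big store store big X store store X store X store store likes store ⇒ big store store big likes store store X store X store store likes store ⇒ big store store big likes store store likes store X store store likes store ⇒ big store store big likes store store likes store likes store store likes store

S ⇒ Z   [S ::= Z]
Z ⇒ S X store   [Z ::= S X store]
S X store ⇒ big X store   [S ::= big]
big X store ⇒ big S likes store   [X ::= S likes]
big S likes store ⇒ big store Z store likes store   [S ::= store Z store]
big store Z store likes store ⇒ big store S X store store likes store   [Z ::= S X store]
big store S X store store likes store ⇒ big store Z X store store likes store   [S ::= Z]
big store Z X store store likes store ⇒ big store S X store X store store likes store   [Z ::= S X store]
big store S X store X store store likes store ⇒ big store store Z store X store X store store likes store   [S ::= store Z store]
big store store Z store X store X store store likes store ⇒ big store store S X store store X store X store store likes store   [Z ::= S X store]
big store store S X store store X store X store store likes store ⇒ big store store big X store store X store X store store likes store   [S ::= big]
big store store big X store store X store X store store likes store ⇒ big store store big likes store store X store X store store likes store   [X ::= likes]
big store store big likes store store X store X store store likes store ⇒ big store store big likes store store likes store X store store likes store   [X ::= likes]
big store store big likes store store likes store X store store likes store ⇒ big store store big likes store store likes store likes store store likes store   [X ::= likes]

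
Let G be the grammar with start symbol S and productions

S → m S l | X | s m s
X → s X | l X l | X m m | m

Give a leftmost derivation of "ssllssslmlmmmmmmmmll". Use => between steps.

S=>X=>sX=>ssX=>sslXl=>ssllXll=>ssllXmmll=>ssllXmmmmll=>ssllsXmmmmll=>ssllssXmmmmll=>ssllsssXmmmmll=>ssllsssXmmmmmmll=>ssllsssXmmmmmmmmll=>ssllssslXlmmmmmmmmll=>ssllssslmlmmmmmmmmll

S => X   [S → X]
X => sX   [X → s X]
sX => ssX   [X → s X]
ssX => sslXl   [X → l X l]
sslXl => ssllXll   [X → l X l]
ssllXll => ssllXmmll   [X → X m m]
ssllXmmll => ssllXmmmmll   [X → X m m]
ssllXmmmmll => ssllsXmmmmll   [X → s X]
ssllsXmmmmll => ssllssXmmmmll   [X → s X]
ssllssXmmmmll => ssllsssXmmmmll   [X → s X]
ssllsssXmmmmll => ssllsssXmmmmmmll   [X → X m m]
ssllsssXmmmmmmll => ssllsssXmmmmmmmmll   [X → X m m]
ssllsssXmmmmmmmmll => ssllssslXlmmmmmmmmll   [X → l X l]
ssllssslXlmmmmmmmmll => ssllssslmlmmmmmmmmll   [X → m]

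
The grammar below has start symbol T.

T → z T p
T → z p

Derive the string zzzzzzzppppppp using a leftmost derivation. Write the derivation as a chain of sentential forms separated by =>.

T => zTp   [T → z T p]
zTp => zzTpp   [T → z T p]
zzTpp => zzzTppp   [T → z T p]
zzzTppp => zzzzTpppp   [T → z T p]
zzzzTpppp => zzzzzTppppp   [T → z T p]
zzzzzTppppp => zzzzzzTpppppp   [T → z T p]
zzzzzzTpppppp => zzzzzzzppppppp   [T → z p]

T => zTp => zzTpp => zzzTppp => zzzzTpppp => zzzzzTppppp => zzzzzzTpppppp => zzzzzzzppppppp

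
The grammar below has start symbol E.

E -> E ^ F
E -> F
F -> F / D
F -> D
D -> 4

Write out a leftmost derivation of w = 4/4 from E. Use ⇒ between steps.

E ⇒ F ⇒ F/D ⇒ D/D ⇒ 4/D ⇒ 4/4

E ⇒ F   [E -> F]
F ⇒ F/D   [F -> F / D]
F/D ⇒ D/D   [F -> D]
D/D ⇒ 4/D   [D -> 4]
4/D ⇒ 4/4   [D -> 4]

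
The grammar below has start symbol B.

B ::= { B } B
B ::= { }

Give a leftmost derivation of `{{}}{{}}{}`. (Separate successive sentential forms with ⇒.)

B ⇒ {B}B   [B ::= { B } B]
{B}B ⇒ {{}}B   [B ::= { }]
{{}}B ⇒ {{}}{B}B   [B ::= { B } B]
{{}}{B}B ⇒ {{}}{{}}B   [B ::= { }]
{{}}{{}}B ⇒ {{}}{{}}{}   [B ::= { }]

B⇒{B}B⇒{{}}B⇒{{}}{B}B⇒{{}}{{}}B⇒{{}}{{}}{}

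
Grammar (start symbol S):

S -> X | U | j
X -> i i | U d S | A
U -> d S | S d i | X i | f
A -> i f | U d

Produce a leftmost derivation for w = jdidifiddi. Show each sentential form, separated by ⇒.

S ⇒ U   [S -> U]
U ⇒ Sdi   [U -> S d i]
Sdi ⇒ Xdi   [S -> X]
Xdi ⇒ UdSdi   [X -> U d S]
UdSdi ⇒ SdidSdi   [U -> S d i]
SdidSdi ⇒ jdidSdi   [S -> j]
jdidSdi ⇒ jdidXdi   [S -> X]
jdidXdi ⇒ jdidAdi   [X -> A]
jdidAdi ⇒ jdidUddi   [A -> U d]
jdidUddi ⇒ jdidXiddi   [U -> X i]
jdidXiddi ⇒ jdidAiddi   [X -> A]
jdidAiddi ⇒ jdidifiddi   [A -> i f]

S ⇒ U ⇒ Sdi ⇒ Xdi ⇒ UdSdi ⇒ SdidSdi ⇒ jdidSdi ⇒ jdidXdi ⇒ jdidAdi ⇒ jdidUddi ⇒ jdidXiddi ⇒ jdidAiddi ⇒ jdidifiddi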